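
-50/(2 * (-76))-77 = -76.67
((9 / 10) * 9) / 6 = 27 / 20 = 1.35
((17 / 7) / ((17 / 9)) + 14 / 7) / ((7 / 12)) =276 / 49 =5.63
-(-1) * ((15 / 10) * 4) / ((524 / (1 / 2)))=3 / 524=0.01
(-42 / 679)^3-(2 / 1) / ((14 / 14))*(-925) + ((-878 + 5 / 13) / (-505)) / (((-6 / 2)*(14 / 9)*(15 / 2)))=387951999046093 / 209709438575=1849.95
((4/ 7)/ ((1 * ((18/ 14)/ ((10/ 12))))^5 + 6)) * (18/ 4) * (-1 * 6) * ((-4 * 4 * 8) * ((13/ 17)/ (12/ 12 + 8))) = 24970400000/ 2193839443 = 11.38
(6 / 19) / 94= 0.00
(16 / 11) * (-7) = -112 / 11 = -10.18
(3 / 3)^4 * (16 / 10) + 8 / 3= 64 / 15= 4.27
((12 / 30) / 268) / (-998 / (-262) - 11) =-131 / 631140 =-0.00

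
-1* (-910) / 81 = 910 / 81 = 11.23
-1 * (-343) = 343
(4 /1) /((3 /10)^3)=4000 /27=148.15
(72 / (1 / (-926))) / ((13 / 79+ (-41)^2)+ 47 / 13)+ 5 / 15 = -203686163 / 5190807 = -39.24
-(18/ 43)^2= -324/ 1849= -0.18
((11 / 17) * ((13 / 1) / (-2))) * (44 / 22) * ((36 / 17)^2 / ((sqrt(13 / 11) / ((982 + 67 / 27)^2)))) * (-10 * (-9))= -3026750015.45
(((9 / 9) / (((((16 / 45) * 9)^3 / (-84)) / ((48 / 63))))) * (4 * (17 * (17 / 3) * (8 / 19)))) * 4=-72250 / 57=-1267.54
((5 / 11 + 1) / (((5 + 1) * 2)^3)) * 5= 5 / 1188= 0.00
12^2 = 144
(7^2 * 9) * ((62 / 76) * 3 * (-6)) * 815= -100276785 / 19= -5277725.53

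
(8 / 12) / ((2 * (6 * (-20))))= -1 / 360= -0.00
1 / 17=0.06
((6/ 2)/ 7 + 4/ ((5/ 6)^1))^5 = 205236901143/ 52521875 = 3907.65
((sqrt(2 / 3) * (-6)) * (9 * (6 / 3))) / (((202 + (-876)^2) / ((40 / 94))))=-360 * sqrt(6) / 18038083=-0.00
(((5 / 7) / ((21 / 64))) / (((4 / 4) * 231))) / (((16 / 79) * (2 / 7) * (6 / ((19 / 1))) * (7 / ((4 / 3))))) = 30020 / 305613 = 0.10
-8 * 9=-72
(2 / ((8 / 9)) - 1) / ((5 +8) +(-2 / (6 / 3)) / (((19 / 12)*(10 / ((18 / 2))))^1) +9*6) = 475 / 25244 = 0.02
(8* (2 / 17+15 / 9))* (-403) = -293384 / 51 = -5752.63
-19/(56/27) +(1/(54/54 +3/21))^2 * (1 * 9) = -1017/448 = -2.27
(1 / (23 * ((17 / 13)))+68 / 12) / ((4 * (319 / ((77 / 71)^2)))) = 0.01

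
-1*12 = -12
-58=-58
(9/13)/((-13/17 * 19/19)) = -153/169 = -0.91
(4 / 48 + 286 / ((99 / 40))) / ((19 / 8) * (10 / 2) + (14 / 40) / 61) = 2539430 / 260901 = 9.73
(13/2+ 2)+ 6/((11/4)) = 10.68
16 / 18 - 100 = -892 / 9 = -99.11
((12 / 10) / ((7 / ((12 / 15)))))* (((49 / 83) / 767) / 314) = 84 / 249869425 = 0.00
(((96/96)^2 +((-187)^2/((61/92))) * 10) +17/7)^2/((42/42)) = 50715861532926976/182329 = 278155759823.87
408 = 408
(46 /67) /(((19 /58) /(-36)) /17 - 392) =-1632816 /932268217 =-0.00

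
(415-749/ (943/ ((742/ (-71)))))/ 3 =28341253/ 200859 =141.10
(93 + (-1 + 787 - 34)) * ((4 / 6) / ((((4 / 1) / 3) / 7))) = 5915 / 2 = 2957.50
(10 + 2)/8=3/2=1.50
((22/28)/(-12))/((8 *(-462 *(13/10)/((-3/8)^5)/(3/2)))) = -405/2671771648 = -0.00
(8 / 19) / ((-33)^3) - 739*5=-2522957093 / 682803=-3695.00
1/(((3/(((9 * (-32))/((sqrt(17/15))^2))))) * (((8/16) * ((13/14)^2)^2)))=-110638080/485537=-227.87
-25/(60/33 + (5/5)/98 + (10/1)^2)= -26950/109771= -0.25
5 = 5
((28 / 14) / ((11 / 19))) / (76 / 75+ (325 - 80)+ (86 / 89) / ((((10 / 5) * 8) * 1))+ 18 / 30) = 106800 / 7626113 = 0.01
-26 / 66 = -13 / 33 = -0.39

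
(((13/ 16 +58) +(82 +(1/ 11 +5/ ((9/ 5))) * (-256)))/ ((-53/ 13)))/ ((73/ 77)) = 85559747/ 557136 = 153.57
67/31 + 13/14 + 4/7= 227/62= 3.66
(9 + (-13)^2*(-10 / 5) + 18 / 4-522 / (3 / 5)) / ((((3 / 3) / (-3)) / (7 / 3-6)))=-26279 / 2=-13139.50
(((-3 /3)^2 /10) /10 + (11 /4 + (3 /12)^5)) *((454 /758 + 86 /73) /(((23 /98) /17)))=578940225409 /1629032960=355.39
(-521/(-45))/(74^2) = 521/246420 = 0.00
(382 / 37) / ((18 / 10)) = 1910 / 333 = 5.74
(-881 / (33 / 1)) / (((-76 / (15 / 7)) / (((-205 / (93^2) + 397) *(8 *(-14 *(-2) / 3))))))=120994707520 / 5422923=22311.71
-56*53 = -2968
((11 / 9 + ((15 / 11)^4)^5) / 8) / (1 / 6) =750032826753985987779209 / 2018249984797680027603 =371.63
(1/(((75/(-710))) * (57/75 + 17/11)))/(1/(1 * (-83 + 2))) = 105435/317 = 332.60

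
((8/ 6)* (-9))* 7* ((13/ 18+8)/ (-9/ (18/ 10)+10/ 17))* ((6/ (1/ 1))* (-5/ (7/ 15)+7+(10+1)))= 181492/ 25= 7259.68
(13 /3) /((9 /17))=221 /27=8.19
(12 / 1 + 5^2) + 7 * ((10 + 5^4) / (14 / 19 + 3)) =87082 / 71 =1226.51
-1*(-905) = 905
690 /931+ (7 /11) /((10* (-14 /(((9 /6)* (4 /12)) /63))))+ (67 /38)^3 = 1035169369 /166365045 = 6.22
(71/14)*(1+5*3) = 568/7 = 81.14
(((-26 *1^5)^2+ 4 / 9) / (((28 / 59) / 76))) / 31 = 6824648 / 1953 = 3494.44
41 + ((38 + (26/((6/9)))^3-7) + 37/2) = 118819/2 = 59409.50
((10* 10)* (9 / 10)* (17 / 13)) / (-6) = -255 / 13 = -19.62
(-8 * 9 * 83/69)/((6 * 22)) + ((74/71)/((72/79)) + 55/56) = 13304807/9053352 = 1.47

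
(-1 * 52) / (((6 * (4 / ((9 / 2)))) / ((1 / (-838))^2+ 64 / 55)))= -11.35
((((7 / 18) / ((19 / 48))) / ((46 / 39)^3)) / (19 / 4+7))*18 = 9965592 / 10865131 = 0.92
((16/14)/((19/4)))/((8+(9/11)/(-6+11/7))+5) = 5456/290605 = 0.02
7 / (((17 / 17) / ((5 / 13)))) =35 / 13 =2.69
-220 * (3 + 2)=-1100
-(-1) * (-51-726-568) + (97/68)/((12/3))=-365743/272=-1344.64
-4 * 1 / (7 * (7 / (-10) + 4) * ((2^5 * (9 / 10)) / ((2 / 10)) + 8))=-5 / 4389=-0.00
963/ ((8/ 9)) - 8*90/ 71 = 609597/ 568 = 1073.23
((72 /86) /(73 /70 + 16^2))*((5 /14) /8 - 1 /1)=-4815 /1547398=-0.00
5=5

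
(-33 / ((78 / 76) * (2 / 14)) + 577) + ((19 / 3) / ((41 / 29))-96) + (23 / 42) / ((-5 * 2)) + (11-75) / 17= 325486159 / 1268540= 256.58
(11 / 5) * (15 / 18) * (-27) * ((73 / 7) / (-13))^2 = -527571 / 16562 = -31.85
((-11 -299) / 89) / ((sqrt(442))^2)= -155 / 19669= -0.01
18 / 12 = 3 / 2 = 1.50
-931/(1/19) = -17689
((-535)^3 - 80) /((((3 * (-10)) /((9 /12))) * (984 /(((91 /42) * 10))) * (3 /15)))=1105942175 /2624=421471.87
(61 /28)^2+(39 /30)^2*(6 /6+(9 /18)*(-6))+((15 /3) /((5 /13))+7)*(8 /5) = 653977 /19600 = 33.37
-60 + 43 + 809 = 792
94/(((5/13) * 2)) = 611/5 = 122.20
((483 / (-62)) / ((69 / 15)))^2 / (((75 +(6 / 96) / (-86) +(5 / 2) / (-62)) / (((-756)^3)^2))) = 708056336524718606745600 / 99120919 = 7143359279434431.06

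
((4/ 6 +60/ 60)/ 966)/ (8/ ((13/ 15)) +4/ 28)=65/ 353142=0.00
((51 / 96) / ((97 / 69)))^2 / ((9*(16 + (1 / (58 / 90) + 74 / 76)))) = 84237431 / 98347384320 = 0.00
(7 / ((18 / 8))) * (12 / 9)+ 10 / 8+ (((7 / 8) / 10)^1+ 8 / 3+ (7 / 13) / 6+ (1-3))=175277 / 28080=6.24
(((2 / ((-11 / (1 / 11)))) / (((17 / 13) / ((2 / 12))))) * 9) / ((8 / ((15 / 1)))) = -585 / 16456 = -0.04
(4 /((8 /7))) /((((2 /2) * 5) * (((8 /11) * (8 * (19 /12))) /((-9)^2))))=18711 /3040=6.15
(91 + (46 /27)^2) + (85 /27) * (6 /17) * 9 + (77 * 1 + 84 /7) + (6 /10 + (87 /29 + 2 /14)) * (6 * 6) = 327.65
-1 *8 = -8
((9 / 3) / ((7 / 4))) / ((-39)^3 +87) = -1 / 34552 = -0.00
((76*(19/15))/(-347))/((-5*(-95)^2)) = 4/650625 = 0.00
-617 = -617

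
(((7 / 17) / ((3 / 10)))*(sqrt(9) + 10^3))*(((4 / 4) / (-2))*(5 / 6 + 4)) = -59885 / 18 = -3326.94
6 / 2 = 3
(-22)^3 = -10648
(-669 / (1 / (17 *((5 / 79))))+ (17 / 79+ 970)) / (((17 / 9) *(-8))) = -16.57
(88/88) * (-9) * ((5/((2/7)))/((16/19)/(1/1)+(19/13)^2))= -1011465/19126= -52.88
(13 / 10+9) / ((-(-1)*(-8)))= -103 / 80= -1.29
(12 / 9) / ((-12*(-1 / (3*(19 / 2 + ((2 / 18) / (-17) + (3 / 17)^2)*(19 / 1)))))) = 51851 / 15606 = 3.32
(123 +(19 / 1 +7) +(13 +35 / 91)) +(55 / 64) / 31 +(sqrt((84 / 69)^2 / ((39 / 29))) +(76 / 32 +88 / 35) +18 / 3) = 28 * sqrt(1131) / 897 +156442841 / 902720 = 174.35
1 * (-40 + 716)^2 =456976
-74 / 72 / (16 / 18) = -37 / 32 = -1.16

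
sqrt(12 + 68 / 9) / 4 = sqrt(11) / 3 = 1.11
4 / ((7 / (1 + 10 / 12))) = 22 / 21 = 1.05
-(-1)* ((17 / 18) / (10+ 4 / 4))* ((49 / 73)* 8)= 3332 / 7227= 0.46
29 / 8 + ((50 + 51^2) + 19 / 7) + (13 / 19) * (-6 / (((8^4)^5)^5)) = 359970865800744560668136234713741968560023199966663196779679951985538867273909754568330836967151 / 135462892426243324736851638279223647709922648178784760667303339882066356434261890961195925504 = 2657.34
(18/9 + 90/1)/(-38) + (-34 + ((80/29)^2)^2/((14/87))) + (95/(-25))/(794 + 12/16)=16677100353168/51559199615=323.46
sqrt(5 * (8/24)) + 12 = sqrt(15)/3 + 12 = 13.29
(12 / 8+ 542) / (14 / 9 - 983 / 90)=-16305 / 281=-58.02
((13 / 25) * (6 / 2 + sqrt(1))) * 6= 12.48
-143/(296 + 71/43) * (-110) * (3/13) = 156090/12799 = 12.20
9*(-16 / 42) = -24 / 7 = -3.43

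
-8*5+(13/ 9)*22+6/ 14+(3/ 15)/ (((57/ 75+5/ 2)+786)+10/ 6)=-58249859/ 7474257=-7.79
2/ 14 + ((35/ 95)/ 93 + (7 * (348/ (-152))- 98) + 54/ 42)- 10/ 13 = -113.36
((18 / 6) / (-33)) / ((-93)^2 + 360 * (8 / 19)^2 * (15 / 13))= -4693 / 450288927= -0.00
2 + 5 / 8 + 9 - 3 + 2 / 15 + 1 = 1171 / 120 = 9.76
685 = 685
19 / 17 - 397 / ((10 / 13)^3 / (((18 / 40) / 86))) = -100767977 / 29240000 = -3.45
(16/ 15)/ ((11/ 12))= 64/ 55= 1.16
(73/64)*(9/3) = 219/64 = 3.42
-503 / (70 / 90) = -4527 / 7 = -646.71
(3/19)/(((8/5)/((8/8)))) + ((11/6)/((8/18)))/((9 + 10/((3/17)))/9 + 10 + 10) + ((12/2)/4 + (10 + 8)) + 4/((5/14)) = 393991/12730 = 30.95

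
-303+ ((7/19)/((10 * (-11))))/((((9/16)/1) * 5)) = -14248631/47025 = -303.00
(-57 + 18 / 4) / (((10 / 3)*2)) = -63 / 8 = -7.88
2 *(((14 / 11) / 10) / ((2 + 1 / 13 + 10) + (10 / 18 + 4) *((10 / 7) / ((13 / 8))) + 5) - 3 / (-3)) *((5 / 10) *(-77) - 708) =-1426356959 / 949630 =-1502.01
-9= -9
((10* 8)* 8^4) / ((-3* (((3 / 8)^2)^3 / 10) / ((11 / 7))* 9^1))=-68579325.53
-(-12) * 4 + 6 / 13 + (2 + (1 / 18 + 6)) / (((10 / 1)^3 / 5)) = 453977 / 9360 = 48.50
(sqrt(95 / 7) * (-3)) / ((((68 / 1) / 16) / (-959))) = 1644 * sqrt(665) / 17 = 2493.81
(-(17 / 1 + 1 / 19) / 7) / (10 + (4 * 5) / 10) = -27 / 133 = -0.20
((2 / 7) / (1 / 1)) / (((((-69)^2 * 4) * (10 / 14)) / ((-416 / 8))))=-26 / 23805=-0.00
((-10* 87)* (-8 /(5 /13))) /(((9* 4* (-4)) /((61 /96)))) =-22997 /288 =-79.85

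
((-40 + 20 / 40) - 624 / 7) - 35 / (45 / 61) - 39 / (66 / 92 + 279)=-95235391 / 540414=-176.23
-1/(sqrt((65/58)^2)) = -58/65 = -0.89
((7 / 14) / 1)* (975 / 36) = 325 / 24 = 13.54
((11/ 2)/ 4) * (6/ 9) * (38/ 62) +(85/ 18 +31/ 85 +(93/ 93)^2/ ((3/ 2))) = 599081/ 94860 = 6.32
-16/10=-8/5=-1.60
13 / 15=0.87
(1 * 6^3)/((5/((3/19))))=648/95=6.82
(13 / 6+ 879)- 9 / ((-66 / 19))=29164 / 33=883.76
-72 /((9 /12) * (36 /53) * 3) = -424 /9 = -47.11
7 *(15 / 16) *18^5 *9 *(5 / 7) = 79716150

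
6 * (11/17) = 66/17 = 3.88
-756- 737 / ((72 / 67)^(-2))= -107676 / 67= -1607.10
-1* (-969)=969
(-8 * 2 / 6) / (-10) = 4 / 15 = 0.27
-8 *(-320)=2560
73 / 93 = 0.78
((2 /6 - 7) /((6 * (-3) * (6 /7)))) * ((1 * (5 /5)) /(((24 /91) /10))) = 15925 /972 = 16.38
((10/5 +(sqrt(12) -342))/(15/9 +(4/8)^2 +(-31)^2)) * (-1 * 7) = 5712/2311 -168 * sqrt(3)/11555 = 2.45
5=5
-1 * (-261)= 261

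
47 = 47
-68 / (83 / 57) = -3876 / 83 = -46.70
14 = 14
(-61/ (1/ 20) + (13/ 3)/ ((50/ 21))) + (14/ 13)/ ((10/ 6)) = -791397/ 650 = -1217.53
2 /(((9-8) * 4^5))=1 /512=0.00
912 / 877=1.04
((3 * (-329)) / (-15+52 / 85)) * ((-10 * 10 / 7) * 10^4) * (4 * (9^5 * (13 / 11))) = -36800517780000000 / 13453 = -2735487830223.74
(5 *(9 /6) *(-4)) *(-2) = 60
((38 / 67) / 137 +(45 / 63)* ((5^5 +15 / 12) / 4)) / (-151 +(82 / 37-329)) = -1.17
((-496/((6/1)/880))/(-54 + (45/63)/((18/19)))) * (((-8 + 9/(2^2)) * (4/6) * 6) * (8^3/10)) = -10793975808/6709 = -1608879.98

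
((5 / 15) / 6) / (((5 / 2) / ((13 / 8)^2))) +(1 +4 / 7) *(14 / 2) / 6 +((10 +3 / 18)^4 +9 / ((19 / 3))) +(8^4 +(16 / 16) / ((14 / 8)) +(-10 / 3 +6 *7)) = 14822.07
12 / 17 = 0.71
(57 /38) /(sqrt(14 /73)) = 3 * sqrt(1022) /28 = 3.43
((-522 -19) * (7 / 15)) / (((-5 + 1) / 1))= 3787 / 60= 63.12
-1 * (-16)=16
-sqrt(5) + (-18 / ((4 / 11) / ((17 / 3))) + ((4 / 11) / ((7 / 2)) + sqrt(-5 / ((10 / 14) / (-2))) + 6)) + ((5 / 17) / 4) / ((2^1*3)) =-272.88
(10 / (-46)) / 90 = -1 / 414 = -0.00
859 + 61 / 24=20677 / 24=861.54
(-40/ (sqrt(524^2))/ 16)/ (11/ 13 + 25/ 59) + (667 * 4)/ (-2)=-1361687003/ 1020752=-1334.00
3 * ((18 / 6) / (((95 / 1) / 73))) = 657 / 95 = 6.92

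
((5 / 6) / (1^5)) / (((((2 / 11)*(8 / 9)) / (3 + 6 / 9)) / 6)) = 113.44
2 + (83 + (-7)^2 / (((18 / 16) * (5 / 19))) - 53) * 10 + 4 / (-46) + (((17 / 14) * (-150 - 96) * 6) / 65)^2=2717.33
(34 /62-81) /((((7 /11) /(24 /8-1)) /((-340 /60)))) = 932756 /651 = 1432.80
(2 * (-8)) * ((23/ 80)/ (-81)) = 23/ 405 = 0.06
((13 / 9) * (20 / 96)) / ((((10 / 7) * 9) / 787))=71617 / 3888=18.42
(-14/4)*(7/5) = -49/10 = -4.90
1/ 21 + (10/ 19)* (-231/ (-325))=0.42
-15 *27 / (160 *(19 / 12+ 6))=-243 / 728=-0.33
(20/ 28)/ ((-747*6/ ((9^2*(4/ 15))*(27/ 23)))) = -54/ 13363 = -0.00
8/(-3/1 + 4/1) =8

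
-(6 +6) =-12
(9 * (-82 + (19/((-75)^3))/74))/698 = -2559937519/2421187500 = -1.06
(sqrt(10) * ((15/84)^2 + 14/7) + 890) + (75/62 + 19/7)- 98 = 1593 * sqrt(10)/784 + 345431/434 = 802.35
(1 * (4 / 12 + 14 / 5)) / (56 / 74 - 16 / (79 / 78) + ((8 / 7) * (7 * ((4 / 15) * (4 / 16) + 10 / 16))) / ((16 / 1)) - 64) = -2198096 / 55206031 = -0.04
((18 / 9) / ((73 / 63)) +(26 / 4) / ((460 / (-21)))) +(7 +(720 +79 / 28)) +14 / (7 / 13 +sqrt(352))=9464*sqrt(22) / 59439 +20433078182813 / 27943462680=731.98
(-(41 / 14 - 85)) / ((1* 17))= 1149 / 238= 4.83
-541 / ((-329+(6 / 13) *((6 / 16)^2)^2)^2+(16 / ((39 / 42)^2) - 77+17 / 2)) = -383481020416 / 76685607433897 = -0.01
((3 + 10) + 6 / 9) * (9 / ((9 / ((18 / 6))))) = 41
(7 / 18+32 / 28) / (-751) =-193 / 94626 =-0.00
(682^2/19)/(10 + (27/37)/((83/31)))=1428395804/599393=2383.07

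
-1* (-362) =362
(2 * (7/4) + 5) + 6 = 29/2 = 14.50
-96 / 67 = -1.43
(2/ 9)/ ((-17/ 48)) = -32/ 51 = -0.63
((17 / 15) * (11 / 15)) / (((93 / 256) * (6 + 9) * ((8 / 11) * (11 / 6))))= 0.11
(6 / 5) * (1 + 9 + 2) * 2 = 144 / 5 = 28.80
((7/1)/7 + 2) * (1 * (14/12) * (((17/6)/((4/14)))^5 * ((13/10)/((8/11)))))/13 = 1837492318123/39813120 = 46152.93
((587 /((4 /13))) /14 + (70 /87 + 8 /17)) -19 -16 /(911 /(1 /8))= 8944222751 /75452664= 118.54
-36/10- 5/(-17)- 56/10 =-757/85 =-8.91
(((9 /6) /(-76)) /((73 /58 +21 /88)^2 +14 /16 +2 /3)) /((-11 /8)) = 5328576 /1404506201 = 0.00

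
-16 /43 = -0.37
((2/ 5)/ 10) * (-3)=-3/ 25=-0.12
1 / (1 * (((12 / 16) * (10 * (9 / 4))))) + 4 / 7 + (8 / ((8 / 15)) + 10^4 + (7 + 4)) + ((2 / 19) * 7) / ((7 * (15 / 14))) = 180029918 / 17955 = 10026.73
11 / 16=0.69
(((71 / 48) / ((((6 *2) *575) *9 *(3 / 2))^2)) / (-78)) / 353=-71 / 11467698437520000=-0.00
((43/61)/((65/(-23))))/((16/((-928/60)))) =28681/118950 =0.24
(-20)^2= 400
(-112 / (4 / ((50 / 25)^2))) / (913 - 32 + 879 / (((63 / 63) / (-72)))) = 112 / 62407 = 0.00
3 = 3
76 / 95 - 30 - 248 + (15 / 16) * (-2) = -11163 / 40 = -279.08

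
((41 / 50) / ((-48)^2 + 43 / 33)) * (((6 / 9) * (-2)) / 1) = -902 / 1901875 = -0.00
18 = 18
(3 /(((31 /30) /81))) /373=7290 /11563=0.63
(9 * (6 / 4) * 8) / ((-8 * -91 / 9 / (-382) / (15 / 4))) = -1912.62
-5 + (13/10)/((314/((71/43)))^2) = -9115134667/1823040040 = -5.00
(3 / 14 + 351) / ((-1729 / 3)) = -14751 / 24206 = -0.61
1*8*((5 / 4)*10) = 100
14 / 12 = 7 / 6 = 1.17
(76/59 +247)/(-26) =-14649/1534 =-9.55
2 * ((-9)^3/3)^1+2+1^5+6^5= 7293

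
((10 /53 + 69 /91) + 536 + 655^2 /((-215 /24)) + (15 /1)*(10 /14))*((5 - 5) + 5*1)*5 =-245463036250 /207389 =-1183587.54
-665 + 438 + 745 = 518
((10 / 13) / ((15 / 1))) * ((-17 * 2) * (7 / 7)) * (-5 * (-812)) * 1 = -276080 / 39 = -7078.97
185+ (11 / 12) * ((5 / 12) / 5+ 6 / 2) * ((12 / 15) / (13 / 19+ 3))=2338733 / 12600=185.61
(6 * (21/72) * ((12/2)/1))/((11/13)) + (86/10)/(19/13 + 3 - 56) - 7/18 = 3931159/331650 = 11.85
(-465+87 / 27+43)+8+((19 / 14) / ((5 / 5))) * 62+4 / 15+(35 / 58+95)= -4216073 / 18270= -230.76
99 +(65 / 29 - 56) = 1312 / 29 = 45.24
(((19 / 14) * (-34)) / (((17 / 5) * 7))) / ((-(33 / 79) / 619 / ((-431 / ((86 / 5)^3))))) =-250281430625 / 1028502552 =-243.35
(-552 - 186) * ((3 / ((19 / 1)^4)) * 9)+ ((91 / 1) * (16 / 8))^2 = 4316732878 / 130321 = 33123.85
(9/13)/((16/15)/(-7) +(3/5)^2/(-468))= -4.52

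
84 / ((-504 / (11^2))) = -121 / 6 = -20.17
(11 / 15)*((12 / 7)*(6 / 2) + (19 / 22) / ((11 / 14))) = 5287 / 1155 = 4.58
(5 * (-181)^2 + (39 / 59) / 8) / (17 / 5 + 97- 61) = 1962335 / 472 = 4157.49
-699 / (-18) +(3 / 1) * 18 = 557 / 6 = 92.83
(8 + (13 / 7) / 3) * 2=362 / 21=17.24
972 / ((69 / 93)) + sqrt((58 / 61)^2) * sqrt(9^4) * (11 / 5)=1479.52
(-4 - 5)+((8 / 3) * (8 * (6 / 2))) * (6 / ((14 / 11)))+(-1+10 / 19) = 38868 / 133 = 292.24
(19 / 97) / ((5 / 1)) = 0.04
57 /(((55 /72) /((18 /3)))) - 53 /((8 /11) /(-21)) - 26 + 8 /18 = 7732013 /3960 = 1952.53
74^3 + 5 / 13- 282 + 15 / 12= 21057069 / 52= 404943.63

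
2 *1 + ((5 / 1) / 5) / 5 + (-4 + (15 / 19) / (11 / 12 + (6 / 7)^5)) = -32444019 / 26427955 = -1.23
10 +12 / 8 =23 / 2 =11.50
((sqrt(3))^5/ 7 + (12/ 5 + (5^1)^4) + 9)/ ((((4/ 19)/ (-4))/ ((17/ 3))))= -1027786/ 15- 969 * sqrt(3)/ 7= -68758.83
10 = 10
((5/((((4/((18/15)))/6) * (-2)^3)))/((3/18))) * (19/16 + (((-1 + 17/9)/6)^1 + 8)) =-4033/64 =-63.02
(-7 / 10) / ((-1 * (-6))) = -7 / 60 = -0.12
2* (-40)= -80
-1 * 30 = -30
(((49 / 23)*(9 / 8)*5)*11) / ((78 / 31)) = 250635 / 4784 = 52.39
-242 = -242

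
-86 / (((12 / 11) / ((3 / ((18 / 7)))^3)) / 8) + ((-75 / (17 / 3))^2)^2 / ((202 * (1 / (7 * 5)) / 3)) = 10214399025103 / 683285301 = 14948.95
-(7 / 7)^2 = -1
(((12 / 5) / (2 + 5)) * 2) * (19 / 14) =228 / 245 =0.93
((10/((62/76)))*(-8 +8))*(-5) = 0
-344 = -344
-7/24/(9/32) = -28/27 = -1.04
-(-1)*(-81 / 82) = -81 / 82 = -0.99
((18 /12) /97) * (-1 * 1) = -0.02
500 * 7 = 3500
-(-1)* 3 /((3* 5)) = 1 /5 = 0.20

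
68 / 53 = 1.28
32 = 32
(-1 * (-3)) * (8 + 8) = 48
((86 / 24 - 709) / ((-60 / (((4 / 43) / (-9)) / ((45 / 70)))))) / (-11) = 11851 / 689634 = 0.02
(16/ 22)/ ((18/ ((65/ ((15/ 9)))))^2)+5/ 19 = 6917/ 1881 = 3.68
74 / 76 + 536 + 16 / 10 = 102329 / 190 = 538.57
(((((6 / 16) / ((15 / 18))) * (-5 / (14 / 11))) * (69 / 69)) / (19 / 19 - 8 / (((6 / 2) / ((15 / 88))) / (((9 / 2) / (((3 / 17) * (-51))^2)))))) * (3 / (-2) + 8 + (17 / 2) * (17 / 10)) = -4106619 / 108080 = -38.00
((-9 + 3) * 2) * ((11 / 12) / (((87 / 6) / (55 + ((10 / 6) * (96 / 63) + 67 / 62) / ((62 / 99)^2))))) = -1178714119 / 24190292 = -48.73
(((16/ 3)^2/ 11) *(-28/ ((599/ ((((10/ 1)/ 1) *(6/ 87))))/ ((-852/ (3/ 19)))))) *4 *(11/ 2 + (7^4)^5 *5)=14189643246784561638440960/ 19767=717845057256263552306.42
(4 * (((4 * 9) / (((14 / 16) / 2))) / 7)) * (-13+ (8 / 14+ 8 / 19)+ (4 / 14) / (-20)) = -18419328 / 32585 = -565.27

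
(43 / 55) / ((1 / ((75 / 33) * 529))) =113735 / 121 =939.96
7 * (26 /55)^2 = 4732 /3025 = 1.56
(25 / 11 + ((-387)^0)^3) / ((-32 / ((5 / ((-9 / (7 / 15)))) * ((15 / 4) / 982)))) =35 / 345664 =0.00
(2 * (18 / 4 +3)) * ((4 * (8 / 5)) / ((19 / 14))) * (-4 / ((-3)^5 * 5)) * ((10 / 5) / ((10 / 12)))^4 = 7.73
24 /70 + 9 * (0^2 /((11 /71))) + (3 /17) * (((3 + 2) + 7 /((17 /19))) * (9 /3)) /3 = 2.61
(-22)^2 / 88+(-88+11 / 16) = -1309 / 16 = -81.81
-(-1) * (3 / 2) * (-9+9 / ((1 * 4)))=-81 / 8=-10.12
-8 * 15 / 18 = -20 / 3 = -6.67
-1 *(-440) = 440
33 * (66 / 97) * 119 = 259182 / 97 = 2671.98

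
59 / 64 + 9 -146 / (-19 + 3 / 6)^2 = 831939 / 87616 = 9.50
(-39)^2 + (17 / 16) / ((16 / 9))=389529 / 256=1521.60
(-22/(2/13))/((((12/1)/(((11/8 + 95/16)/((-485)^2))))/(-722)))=2013297/7527200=0.27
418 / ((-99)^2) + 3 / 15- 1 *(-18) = 81271 / 4455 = 18.24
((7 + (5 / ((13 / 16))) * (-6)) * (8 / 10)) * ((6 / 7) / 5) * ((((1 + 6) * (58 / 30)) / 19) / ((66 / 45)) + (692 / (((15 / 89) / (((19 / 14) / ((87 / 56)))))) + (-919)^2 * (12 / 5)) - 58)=-344686410177628 / 41366325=-8332536.43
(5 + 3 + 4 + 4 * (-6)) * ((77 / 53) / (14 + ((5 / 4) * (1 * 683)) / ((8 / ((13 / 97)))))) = -2868096 / 4656103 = -0.62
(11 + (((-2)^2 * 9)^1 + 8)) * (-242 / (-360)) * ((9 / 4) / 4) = 1331 / 64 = 20.80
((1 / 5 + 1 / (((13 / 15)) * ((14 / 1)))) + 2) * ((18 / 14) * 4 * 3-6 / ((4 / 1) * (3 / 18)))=18693 / 1274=14.67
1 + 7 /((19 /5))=2.84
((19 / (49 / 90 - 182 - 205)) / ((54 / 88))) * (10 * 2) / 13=-167200 / 1356459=-0.12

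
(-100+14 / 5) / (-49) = 486 / 245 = 1.98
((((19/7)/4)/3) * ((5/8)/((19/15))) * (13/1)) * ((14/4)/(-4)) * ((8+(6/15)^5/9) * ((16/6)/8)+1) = -4022291/864000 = -4.66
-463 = -463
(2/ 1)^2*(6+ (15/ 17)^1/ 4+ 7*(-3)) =-1005/ 17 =-59.12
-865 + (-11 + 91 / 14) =-869.50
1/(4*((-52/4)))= -1/52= -0.02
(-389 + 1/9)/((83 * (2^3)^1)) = -875/1494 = -0.59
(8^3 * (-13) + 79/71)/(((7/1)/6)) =-2834982/497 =-5704.19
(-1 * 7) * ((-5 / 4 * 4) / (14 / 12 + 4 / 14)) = 1470 / 61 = 24.10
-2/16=-1/8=-0.12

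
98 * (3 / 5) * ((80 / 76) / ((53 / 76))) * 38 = 178752 / 53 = 3372.68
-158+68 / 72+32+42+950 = 15605 / 18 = 866.94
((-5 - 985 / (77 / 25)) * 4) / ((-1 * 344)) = 12505 / 3311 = 3.78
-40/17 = -2.35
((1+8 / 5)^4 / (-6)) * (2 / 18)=-28561 / 33750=-0.85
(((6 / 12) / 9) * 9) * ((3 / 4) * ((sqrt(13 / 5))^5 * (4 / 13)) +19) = 10.76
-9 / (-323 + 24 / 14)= 63 / 2249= 0.03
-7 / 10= -0.70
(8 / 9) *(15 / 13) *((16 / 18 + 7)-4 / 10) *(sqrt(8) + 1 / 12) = 674 / 1053 + 5392 *sqrt(2) / 351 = 22.36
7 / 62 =0.11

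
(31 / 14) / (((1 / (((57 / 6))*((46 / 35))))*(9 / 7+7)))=13547 / 4060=3.34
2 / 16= 1 / 8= 0.12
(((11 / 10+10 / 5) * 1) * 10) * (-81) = -2511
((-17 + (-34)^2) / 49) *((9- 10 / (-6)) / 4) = 9112 / 147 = 61.99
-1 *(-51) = 51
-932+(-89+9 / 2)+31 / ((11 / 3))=-22177 / 22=-1008.05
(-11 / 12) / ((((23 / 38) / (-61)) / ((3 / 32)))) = 12749 / 1472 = 8.66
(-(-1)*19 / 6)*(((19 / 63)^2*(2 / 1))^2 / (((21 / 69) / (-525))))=-180.76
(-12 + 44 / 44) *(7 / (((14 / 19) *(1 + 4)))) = -209 / 10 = -20.90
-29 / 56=-0.52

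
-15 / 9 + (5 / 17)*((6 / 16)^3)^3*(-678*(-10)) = -2351686445 / 1711276032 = -1.37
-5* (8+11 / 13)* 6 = -3450 / 13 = -265.38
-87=-87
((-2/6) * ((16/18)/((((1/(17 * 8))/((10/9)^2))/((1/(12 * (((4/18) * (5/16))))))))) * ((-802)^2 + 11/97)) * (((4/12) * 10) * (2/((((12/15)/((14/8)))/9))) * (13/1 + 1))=-184787682016000/2619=-70556579616.65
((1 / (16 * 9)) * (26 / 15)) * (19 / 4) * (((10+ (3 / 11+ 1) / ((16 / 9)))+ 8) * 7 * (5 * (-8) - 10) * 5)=-2636725 / 1408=-1872.67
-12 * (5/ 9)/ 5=-4/ 3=-1.33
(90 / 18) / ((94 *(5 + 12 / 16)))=10 / 1081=0.01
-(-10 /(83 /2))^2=-400 /6889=-0.06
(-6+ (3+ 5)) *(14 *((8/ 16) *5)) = 70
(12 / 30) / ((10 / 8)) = 8 / 25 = 0.32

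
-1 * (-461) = 461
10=10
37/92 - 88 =-8059/92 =-87.60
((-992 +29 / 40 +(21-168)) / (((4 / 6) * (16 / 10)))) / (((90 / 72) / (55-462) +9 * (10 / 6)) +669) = -55593351 / 35633504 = -1.56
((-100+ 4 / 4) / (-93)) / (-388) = -33 / 12028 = -0.00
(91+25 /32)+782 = 27961 /32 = 873.78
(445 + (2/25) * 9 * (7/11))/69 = 122501/18975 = 6.46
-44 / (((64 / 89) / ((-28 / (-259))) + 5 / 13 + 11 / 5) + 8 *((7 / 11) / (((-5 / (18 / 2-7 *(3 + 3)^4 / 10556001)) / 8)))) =18244549037 / 26564805534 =0.69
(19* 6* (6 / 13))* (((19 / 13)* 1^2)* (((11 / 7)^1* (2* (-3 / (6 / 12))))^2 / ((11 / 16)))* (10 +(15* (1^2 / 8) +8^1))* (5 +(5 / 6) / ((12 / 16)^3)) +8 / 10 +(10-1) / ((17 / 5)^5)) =324170460084129324 / 58789179085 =5514117.82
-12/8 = -3/2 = -1.50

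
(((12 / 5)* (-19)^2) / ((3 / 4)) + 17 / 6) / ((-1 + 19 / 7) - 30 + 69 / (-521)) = -40.75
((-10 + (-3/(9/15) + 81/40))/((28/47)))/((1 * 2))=-24393/2240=-10.89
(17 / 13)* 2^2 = 68 / 13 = 5.23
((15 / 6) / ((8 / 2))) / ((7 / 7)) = 5 / 8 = 0.62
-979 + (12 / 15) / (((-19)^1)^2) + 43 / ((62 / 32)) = -53537981 / 55955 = -956.80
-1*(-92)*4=368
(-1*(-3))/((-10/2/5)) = -3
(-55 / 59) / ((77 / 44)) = -220 / 413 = -0.53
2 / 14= 1 / 7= 0.14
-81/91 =-0.89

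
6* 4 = 24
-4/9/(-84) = 1/189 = 0.01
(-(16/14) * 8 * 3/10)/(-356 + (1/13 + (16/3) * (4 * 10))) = 3744/194635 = 0.02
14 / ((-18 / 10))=-70 / 9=-7.78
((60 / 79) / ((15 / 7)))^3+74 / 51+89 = 90.50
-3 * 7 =-21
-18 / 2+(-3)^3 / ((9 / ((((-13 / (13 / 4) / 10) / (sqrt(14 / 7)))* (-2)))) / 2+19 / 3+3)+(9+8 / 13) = -0.95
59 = 59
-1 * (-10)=10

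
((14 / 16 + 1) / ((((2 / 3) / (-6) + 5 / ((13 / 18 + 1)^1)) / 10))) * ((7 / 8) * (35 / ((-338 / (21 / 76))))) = -107659125 / 640350464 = -0.17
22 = 22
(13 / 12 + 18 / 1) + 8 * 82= 8101 / 12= 675.08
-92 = -92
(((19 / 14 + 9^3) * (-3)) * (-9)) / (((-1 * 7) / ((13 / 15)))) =-239265 / 98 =-2441.48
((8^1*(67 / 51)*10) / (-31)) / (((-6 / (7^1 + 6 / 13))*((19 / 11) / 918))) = 17157360 / 7657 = 2240.74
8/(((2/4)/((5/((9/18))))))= 160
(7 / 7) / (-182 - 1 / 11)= -11 / 2003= -0.01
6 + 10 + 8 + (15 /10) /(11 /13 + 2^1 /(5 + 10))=9753 /382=25.53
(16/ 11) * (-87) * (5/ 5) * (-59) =82128/ 11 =7466.18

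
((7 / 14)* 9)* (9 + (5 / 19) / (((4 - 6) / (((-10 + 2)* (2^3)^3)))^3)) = 386547058179 / 38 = 10172291004.71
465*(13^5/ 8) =172651245/ 8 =21581405.62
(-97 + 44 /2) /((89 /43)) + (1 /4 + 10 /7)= -86117 /2492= -34.56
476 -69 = 407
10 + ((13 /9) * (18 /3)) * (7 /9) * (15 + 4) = 3728 /27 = 138.07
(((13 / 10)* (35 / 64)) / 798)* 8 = 13 / 1824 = 0.01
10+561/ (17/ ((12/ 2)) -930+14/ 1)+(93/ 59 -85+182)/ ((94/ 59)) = 18349860/ 257513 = 71.26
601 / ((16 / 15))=9015 / 16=563.44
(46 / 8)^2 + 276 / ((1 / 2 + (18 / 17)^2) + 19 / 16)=9096569 / 69264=131.33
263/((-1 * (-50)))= 263/50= 5.26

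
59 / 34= 1.74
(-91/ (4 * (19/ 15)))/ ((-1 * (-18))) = -455/ 456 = -1.00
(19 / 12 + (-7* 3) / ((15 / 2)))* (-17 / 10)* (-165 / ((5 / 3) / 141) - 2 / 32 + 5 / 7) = -388019747 / 13440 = -28870.52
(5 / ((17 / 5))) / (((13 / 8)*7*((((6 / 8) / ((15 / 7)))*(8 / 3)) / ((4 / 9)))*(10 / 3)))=200 / 10829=0.02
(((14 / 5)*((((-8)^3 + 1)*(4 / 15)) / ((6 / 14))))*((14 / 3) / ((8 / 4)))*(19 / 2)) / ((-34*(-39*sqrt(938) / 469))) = -3330187*sqrt(938) / 447525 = -227.90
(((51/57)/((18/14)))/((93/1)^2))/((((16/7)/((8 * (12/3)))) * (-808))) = -833/597507516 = -0.00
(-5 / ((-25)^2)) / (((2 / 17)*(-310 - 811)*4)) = 17 / 1121000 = 0.00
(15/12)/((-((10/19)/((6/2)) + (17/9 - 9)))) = 855/4744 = 0.18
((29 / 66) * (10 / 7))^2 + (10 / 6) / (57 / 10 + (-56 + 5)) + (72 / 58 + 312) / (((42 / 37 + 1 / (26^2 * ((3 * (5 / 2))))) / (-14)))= -192209826038522015 / 49765871087163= -3862.28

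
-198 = -198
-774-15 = -789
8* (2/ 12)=1.33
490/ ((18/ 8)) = 1960/ 9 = 217.78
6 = 6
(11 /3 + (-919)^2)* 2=5067388 /3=1689129.33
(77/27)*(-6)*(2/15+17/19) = -45122/2565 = -17.59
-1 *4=-4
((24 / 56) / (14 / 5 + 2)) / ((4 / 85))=425 / 224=1.90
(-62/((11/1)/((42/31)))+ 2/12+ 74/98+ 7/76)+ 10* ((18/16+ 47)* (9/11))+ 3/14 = 11900302/30723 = 387.34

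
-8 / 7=-1.14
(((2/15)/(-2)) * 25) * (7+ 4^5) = -1718.33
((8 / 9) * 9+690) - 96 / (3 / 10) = 378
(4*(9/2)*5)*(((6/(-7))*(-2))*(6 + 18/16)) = 1099.29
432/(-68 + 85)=432/17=25.41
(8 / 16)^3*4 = 1 / 2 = 0.50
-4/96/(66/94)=-47/792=-0.06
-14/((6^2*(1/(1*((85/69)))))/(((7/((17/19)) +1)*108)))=-10500/23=-456.52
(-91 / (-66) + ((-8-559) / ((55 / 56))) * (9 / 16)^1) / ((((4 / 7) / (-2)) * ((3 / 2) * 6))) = 125.75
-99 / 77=-9 / 7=-1.29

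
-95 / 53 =-1.79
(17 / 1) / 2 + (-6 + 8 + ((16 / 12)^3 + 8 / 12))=731 / 54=13.54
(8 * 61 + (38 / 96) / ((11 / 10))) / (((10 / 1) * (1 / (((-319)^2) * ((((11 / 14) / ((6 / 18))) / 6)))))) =1952342.33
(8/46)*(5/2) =10/23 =0.43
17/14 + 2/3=79/42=1.88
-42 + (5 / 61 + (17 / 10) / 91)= -2325833 / 55510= -41.90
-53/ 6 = -8.83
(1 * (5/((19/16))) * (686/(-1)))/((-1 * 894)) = 27440/8493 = 3.23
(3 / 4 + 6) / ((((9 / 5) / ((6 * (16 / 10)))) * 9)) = 4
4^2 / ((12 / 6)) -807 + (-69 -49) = -917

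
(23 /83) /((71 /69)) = 1587 /5893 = 0.27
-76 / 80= -19 / 20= -0.95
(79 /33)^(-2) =1089 /6241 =0.17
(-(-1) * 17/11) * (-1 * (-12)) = 204/11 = 18.55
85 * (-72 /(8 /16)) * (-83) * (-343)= -348460560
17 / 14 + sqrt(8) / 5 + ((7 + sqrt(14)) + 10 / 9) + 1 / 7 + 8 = 2*sqrt(2) / 5 + sqrt(14) + 2201 / 126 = 21.78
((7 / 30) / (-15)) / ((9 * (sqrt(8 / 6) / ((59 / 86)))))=-413 * sqrt(3) / 696600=-0.00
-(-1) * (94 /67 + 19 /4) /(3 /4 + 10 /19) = 323 /67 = 4.82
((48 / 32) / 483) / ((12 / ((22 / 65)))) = 11 / 125580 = 0.00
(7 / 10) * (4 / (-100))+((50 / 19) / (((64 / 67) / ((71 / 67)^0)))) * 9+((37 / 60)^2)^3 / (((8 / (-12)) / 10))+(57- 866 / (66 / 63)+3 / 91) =-44110894052905571 / 59156697600000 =-745.66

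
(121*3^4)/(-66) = -297/2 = -148.50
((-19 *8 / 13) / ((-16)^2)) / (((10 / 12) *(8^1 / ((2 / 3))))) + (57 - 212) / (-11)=644591 / 45760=14.09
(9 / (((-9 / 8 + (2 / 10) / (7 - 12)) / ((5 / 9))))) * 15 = -15000 / 233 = -64.38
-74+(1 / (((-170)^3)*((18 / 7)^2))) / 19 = -2238087672049 / 30244428000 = -74.00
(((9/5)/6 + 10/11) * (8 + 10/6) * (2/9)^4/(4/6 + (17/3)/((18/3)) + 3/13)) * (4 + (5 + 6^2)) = 802256/1152063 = 0.70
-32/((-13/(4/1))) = 128/13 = 9.85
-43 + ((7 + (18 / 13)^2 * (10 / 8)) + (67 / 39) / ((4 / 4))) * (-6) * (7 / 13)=-173361 / 2197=-78.91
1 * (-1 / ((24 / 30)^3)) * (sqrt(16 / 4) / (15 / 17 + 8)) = -2125 / 4832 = -0.44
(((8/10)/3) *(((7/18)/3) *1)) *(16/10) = 112/2025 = 0.06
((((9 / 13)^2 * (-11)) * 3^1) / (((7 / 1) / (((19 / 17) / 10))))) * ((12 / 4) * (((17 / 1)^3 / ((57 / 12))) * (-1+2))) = -4634982 / 5915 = -783.60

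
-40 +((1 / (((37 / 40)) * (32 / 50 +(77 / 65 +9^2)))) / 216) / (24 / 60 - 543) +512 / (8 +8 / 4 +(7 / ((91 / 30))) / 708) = 11.18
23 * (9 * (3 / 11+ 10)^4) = 33750803727 / 14641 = 2305225.31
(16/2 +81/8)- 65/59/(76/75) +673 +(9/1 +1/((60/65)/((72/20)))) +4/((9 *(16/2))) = 283699999/403560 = 702.99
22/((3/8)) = 176/3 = 58.67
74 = 74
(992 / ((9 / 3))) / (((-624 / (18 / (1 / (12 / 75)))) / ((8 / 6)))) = -1984 / 975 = -2.03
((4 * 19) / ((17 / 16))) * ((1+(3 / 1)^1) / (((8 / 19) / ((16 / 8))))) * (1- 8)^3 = -7924672 / 17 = -466157.18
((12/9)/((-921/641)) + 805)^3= 10965476523534957451/21093208947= 519858147.29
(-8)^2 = 64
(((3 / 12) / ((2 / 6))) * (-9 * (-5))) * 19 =2565 / 4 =641.25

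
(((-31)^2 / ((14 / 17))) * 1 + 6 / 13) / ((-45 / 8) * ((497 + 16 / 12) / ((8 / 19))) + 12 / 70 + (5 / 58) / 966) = -68022794400 / 387912119933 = -0.18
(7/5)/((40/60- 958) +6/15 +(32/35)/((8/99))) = -147/99290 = -0.00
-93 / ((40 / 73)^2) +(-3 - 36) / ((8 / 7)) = -550197 / 1600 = -343.87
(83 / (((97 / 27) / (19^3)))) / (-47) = -15371019 / 4559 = -3371.58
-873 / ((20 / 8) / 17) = -29682 / 5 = -5936.40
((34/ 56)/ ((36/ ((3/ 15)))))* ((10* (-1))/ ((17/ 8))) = -1/ 63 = -0.02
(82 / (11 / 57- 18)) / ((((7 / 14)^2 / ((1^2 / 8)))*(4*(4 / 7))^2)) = -16359 / 37120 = -0.44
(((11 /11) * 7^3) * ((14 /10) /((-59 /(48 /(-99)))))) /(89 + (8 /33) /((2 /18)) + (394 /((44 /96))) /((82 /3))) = 225008 /6992385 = 0.03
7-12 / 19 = 121 / 19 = 6.37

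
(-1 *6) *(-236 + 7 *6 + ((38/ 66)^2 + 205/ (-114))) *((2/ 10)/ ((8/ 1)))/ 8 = 1617761/ 441408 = 3.67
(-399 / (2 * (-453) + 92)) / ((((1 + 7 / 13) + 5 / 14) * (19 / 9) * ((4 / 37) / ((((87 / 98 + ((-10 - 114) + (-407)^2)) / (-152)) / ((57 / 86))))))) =-27203517549 / 14613280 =-1861.56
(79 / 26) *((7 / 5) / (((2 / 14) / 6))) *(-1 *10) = -23226 / 13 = -1786.62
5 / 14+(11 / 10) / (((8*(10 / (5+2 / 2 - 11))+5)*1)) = 9 / 35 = 0.26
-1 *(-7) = 7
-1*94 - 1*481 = -575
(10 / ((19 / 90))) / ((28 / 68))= 115.04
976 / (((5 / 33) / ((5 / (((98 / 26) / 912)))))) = 381858048 / 49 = 7793021.39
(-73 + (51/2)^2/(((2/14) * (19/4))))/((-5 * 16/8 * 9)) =-1682/171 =-9.84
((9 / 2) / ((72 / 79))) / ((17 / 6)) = 237 / 136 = 1.74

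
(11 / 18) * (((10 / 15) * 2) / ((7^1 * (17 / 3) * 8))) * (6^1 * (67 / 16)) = 0.06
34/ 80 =17/ 40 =0.42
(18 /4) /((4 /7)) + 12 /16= 69 /8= 8.62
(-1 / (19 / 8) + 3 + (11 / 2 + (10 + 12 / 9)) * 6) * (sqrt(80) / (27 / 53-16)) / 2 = -208608 * sqrt(5) / 15599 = -29.90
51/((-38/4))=-102/19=-5.37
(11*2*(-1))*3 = -66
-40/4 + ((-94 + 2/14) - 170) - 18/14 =-1926/7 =-275.14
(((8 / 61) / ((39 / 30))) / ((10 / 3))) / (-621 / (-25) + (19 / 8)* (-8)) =0.01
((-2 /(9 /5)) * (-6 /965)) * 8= 32 /579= 0.06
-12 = -12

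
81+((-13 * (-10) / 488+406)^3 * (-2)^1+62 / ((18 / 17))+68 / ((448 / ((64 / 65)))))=-3988922779261050391 / 29743590240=-134110332.58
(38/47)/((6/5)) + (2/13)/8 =5081/7332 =0.69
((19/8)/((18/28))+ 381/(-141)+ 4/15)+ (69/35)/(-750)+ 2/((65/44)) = 251186171/96232500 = 2.61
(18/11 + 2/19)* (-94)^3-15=-302335711/209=-1446582.35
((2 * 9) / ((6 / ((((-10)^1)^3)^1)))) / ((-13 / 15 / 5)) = 225000 / 13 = 17307.69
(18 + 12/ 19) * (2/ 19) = 708/ 361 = 1.96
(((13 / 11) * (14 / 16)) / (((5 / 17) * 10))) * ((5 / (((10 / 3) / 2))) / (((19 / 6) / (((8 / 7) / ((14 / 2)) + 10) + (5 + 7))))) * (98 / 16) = 7560189 / 167200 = 45.22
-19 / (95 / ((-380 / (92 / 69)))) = 57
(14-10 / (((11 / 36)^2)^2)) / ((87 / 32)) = -530917952 / 1273767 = -416.81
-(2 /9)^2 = -4 /81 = -0.05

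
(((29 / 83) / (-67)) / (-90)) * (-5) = -29 / 100098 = -0.00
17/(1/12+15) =204/181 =1.13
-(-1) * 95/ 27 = 95/ 27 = 3.52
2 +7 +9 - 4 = 14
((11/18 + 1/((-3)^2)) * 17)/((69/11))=2431/1242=1.96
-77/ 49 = -11/ 7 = -1.57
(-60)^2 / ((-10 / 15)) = -5400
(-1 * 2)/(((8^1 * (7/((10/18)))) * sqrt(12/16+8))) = -sqrt(35)/882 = -0.01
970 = 970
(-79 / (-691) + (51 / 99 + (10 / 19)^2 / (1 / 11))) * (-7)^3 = -10380927242 / 8231883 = -1261.06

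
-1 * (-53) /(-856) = -53 /856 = -0.06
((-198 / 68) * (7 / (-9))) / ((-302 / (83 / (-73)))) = 6391 / 749564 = 0.01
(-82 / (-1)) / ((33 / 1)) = 82 / 33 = 2.48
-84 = -84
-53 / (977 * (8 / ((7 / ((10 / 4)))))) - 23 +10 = -254391 / 19540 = -13.02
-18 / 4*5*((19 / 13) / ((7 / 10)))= -4275 / 91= -46.98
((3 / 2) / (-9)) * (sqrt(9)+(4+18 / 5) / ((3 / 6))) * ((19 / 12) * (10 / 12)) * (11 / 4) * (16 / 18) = -19019 / 1944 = -9.78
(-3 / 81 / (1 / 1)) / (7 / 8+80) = -8 / 17469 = -0.00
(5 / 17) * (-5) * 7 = -175 / 17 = -10.29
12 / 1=12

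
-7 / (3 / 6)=-14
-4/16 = -1/4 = -0.25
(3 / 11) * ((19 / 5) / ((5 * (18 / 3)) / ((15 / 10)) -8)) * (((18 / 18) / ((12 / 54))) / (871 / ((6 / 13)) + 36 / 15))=513 / 2494228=0.00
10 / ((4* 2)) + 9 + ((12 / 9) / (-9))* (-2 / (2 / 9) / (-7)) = 845 / 84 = 10.06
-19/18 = -1.06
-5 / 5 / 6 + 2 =11 / 6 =1.83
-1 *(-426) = 426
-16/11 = -1.45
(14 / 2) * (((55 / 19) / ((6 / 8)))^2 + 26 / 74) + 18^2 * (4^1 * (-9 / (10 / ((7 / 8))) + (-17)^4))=65060659334396 / 601065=108242302.14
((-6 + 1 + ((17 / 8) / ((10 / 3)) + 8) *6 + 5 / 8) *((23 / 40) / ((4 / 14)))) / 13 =11753 / 1600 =7.35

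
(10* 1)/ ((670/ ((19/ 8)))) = 19/ 536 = 0.04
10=10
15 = 15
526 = 526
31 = 31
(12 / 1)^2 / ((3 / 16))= 768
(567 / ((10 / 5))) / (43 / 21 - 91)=-11907 / 3736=-3.19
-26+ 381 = 355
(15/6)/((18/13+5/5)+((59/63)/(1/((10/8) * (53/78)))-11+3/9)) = -49140/147157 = -0.33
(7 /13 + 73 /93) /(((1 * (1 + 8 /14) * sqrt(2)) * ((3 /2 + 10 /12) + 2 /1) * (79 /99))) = 50400 * sqrt(2) /413881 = 0.17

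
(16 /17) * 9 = 144 /17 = 8.47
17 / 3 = 5.67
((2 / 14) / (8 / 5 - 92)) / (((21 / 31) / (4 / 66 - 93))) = 475385 / 2192652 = 0.22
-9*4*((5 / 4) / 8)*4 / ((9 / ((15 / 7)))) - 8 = -187 / 14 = -13.36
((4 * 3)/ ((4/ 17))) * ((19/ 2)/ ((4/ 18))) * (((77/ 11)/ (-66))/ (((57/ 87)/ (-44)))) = 31059/ 2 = 15529.50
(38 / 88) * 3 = 57 / 44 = 1.30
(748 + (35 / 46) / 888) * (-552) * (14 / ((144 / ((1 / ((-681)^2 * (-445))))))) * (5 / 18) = 213880373 / 3958411610016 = 0.00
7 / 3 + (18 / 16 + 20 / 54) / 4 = 2339 / 864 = 2.71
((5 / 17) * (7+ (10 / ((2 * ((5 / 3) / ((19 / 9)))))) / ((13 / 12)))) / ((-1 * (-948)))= 835 / 209508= 0.00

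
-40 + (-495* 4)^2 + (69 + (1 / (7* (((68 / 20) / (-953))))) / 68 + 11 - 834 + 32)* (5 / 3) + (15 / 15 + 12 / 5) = 158569176589 / 40460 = 3919159.09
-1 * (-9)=9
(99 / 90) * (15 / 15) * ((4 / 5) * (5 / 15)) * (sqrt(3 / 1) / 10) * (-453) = -1661 * sqrt(3) / 125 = -23.02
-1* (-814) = 814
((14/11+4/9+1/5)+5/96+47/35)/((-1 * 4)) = -367247/443520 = -0.83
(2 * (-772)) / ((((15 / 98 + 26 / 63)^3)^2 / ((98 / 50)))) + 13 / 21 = -747947763963396386475299 / 8105178376967175525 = -92280.23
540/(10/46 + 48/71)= 881820/1459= 604.40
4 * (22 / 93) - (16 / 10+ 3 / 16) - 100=-750259 / 7440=-100.84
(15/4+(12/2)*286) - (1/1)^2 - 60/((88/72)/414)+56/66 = -2455733/132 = -18604.04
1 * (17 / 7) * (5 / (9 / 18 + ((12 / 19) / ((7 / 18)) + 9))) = 3230 / 2959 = 1.09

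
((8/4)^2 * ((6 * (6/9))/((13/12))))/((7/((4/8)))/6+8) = 576/403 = 1.43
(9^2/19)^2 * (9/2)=59049/722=81.79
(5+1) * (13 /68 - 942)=-192129 /34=-5650.85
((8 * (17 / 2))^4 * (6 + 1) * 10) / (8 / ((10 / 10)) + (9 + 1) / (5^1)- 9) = 1496696320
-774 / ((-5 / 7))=5418 / 5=1083.60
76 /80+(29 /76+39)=7663 /190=40.33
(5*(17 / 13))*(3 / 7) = 255 / 91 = 2.80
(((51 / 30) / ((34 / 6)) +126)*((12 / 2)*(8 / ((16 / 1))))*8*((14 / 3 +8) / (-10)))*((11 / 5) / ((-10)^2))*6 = -506.82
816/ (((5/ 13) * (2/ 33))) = 175032/ 5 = 35006.40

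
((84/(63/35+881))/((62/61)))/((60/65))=27755/273668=0.10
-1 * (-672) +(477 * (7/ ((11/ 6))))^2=401442468/ 121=3317706.35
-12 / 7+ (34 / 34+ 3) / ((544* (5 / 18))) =-4017 / 2380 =-1.69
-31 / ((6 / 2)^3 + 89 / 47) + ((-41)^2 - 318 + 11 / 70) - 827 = 1816611 / 3395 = 535.08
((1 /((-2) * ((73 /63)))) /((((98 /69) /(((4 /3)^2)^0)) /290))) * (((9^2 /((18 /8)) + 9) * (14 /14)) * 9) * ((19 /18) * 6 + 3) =-333043.15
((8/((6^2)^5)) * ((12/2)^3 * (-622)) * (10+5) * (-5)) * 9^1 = 7775/648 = 12.00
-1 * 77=-77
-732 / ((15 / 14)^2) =-47824 / 75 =-637.65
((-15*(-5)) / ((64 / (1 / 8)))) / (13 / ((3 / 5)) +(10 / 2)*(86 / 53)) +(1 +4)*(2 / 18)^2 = 2617505 / 39273984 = 0.07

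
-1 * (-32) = 32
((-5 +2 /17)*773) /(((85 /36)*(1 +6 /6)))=-1154862 /1445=-799.21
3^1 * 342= 1026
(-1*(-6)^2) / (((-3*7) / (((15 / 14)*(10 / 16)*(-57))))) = -12825 / 196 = -65.43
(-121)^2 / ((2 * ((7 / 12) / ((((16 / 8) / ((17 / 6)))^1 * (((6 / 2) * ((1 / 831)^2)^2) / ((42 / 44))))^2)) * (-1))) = -226759808 / 834903706179901984449573141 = -0.00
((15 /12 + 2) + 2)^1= 5.25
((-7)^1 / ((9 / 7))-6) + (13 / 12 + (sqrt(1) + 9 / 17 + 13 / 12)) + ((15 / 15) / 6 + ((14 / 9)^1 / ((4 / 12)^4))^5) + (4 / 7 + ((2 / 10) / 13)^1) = 2210831037623291 / 69615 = 31757969369.01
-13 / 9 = -1.44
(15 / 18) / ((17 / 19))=95 / 102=0.93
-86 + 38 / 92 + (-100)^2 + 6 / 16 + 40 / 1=1831681 / 184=9954.79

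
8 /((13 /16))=128 /13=9.85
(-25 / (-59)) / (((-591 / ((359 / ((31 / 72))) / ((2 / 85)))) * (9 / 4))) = -12206000 / 1080939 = -11.29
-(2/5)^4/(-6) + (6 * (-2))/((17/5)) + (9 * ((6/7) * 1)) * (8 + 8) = 26753452/223125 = 119.90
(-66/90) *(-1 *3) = 11/5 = 2.20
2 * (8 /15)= 16 /15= 1.07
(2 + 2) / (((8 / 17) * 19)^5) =1419857 / 20284203008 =0.00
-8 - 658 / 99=-14.65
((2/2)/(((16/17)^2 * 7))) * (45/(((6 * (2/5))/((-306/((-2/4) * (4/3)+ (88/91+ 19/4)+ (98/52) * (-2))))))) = -129334725/179072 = -722.25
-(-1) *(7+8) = 15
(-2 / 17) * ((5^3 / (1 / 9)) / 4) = -1125 / 34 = -33.09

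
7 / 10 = 0.70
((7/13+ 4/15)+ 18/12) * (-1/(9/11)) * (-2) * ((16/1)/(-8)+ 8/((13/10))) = 19778/845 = 23.41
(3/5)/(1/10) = 6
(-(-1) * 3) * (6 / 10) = 9 / 5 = 1.80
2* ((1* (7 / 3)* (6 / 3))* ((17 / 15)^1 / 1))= 476 / 45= 10.58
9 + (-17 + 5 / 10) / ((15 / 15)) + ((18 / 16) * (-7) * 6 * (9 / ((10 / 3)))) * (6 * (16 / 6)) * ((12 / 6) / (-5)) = 40449 / 50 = 808.98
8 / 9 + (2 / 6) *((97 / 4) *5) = 1487 / 36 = 41.31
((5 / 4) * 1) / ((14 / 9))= 45 / 56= 0.80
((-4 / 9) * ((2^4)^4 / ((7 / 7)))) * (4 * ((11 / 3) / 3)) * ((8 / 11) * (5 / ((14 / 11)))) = -230686720 / 567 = -406854.89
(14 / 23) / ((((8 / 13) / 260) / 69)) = 17745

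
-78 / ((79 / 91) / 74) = -525252 / 79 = -6648.76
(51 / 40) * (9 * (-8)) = -459 / 5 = -91.80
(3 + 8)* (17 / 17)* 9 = 99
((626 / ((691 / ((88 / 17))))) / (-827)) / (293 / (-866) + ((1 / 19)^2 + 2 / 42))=361660762848 / 18365003327749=0.02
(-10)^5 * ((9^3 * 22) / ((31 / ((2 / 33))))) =-97200000 / 31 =-3135483.87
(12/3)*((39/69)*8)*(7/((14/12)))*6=14976/23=651.13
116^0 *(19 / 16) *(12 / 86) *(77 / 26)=4389 / 8944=0.49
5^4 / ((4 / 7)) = 4375 / 4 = 1093.75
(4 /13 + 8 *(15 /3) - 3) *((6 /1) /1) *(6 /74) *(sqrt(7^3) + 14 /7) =17460 /481 + 61110 *sqrt(7) /481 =372.44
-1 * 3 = -3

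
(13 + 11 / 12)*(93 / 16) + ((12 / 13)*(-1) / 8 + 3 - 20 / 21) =82.82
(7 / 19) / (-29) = -7 / 551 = -0.01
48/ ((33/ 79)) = 1264/ 11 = 114.91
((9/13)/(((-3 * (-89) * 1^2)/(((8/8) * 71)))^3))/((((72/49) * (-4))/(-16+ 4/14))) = 137795735/3959105904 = 0.03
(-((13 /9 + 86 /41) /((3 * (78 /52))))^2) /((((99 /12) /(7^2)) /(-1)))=3.68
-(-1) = 1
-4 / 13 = -0.31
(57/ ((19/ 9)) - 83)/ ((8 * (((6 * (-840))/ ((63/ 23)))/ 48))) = 21/ 115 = 0.18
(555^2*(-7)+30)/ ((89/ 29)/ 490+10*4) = -30638820450/ 568489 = -53895.19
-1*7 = -7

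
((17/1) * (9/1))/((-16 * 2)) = -153/32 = -4.78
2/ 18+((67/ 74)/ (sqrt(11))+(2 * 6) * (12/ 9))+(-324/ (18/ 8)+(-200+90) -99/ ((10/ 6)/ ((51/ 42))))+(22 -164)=-284771/ 630+67 * sqrt(11)/ 814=-451.74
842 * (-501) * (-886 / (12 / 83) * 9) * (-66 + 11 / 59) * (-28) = 2529579406104828 / 59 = 42874227222115.73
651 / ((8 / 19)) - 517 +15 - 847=1577 / 8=197.12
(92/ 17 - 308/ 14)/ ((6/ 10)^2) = -2350/ 51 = -46.08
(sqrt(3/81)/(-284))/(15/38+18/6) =-19* sqrt(3)/164862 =-0.00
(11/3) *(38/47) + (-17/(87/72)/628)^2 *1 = 8666527126/2922903069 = 2.97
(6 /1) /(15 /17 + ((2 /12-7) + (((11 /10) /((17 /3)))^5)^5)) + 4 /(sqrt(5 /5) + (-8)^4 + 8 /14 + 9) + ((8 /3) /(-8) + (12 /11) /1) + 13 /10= 1710769440760397195527072962923178979173390165908487103783149809 /1628819347073921508446084626076669253520858768850856845955183630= 1.05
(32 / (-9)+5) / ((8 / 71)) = 923 / 72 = 12.82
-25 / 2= -12.50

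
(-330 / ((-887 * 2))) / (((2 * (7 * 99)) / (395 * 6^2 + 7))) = 71135 / 37254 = 1.91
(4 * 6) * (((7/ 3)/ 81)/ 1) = 56/ 81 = 0.69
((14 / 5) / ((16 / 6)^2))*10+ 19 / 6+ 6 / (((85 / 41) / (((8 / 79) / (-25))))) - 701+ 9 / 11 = -61434055979 / 88638000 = -693.09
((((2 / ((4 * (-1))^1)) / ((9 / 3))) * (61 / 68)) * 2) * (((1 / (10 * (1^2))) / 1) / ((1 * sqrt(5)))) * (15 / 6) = -61 * sqrt(5) / 4080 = -0.03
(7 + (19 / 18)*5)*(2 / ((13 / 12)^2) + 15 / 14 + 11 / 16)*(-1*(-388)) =108090301 / 6552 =16497.30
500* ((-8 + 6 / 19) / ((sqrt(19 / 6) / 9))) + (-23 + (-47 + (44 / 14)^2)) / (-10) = 1473 / 245 - 657000* sqrt(114) / 361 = -19425.68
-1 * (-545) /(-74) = -545 /74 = -7.36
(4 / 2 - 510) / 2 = -254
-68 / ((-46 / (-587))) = -867.74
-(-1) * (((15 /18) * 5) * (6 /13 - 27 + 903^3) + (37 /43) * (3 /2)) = 3429997451093 /1118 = 3067976253.21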